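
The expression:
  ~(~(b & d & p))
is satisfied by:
  {p: True, b: True, d: True}


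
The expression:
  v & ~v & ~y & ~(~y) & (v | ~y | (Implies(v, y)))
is never true.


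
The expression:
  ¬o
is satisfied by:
  {o: False}


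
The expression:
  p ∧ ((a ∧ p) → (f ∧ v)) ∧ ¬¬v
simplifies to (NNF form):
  p ∧ v ∧ (f ∨ ¬a)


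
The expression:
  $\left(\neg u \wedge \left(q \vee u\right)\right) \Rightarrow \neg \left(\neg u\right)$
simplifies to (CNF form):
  $u \vee \neg q$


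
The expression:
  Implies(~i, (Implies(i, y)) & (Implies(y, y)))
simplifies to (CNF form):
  True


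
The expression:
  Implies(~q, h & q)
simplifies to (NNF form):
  q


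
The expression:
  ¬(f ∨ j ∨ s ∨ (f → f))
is never true.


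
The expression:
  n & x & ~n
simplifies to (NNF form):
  False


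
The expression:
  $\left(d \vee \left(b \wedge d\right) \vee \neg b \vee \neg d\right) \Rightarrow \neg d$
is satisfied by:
  {d: False}


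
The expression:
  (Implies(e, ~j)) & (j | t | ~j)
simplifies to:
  ~e | ~j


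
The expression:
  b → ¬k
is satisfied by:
  {k: False, b: False}
  {b: True, k: False}
  {k: True, b: False}


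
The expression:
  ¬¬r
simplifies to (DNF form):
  r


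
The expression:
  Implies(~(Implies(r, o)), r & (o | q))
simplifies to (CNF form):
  o | q | ~r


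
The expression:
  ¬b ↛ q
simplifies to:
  q ∨ ¬b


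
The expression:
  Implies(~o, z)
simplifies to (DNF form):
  o | z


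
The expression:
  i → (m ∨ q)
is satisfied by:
  {q: True, m: True, i: False}
  {q: True, m: False, i: False}
  {m: True, q: False, i: False}
  {q: False, m: False, i: False}
  {i: True, q: True, m: True}
  {i: True, q: True, m: False}
  {i: True, m: True, q: False}


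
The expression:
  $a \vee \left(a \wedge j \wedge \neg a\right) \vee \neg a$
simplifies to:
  $\text{True}$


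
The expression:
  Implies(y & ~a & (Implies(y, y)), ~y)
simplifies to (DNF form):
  a | ~y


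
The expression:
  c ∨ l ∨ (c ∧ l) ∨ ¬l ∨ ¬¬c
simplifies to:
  True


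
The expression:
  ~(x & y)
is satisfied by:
  {y: False, x: False}
  {x: True, y: False}
  {y: True, x: False}


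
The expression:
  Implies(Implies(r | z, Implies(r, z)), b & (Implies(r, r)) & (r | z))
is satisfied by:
  {r: True, b: True, z: False}
  {r: True, z: False, b: False}
  {r: True, b: True, z: True}
  {b: True, z: True, r: False}


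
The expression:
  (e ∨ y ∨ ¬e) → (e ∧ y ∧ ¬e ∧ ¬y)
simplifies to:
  False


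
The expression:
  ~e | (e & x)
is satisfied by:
  {x: True, e: False}
  {e: False, x: False}
  {e: True, x: True}


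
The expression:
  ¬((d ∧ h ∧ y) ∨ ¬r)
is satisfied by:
  {r: True, h: False, d: False, y: False}
  {r: True, y: True, h: False, d: False}
  {r: True, d: True, h: False, y: False}
  {r: True, y: True, d: True, h: False}
  {r: True, h: True, d: False, y: False}
  {r: True, y: True, h: True, d: False}
  {r: True, d: True, h: True, y: False}


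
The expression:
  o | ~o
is always true.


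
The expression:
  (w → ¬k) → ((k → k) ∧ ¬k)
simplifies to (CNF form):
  w ∨ ¬k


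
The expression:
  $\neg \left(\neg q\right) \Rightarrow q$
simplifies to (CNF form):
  $\text{True}$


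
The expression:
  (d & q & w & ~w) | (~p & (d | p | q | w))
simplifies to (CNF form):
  ~p & (d | q | w)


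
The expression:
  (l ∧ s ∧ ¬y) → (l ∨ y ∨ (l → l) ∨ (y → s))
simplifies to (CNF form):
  True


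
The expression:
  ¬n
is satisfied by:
  {n: False}


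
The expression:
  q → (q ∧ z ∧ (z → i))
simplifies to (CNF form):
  (i ∨ ¬q) ∧ (z ∨ ¬q)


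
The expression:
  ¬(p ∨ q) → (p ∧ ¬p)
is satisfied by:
  {q: True, p: True}
  {q: True, p: False}
  {p: True, q: False}


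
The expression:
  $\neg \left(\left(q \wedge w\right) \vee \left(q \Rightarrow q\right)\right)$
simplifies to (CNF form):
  $\text{False}$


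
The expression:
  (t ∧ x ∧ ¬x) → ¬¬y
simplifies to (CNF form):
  True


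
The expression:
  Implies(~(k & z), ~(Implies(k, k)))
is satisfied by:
  {z: True, k: True}


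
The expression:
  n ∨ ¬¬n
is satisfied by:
  {n: True}


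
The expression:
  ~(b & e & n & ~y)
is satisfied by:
  {y: True, e: False, n: False, b: False}
  {y: False, e: False, n: False, b: False}
  {b: True, y: True, e: False, n: False}
  {b: True, y: False, e: False, n: False}
  {y: True, n: True, b: False, e: False}
  {n: True, b: False, e: False, y: False}
  {b: True, n: True, y: True, e: False}
  {b: True, n: True, y: False, e: False}
  {y: True, e: True, b: False, n: False}
  {e: True, b: False, n: False, y: False}
  {y: True, b: True, e: True, n: False}
  {b: True, e: True, y: False, n: False}
  {y: True, n: True, e: True, b: False}
  {n: True, e: True, b: False, y: False}
  {b: True, n: True, e: True, y: True}


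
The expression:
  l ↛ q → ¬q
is always true.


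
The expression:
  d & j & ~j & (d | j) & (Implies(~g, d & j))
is never true.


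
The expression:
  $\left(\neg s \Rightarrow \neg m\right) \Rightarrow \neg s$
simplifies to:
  $\neg s$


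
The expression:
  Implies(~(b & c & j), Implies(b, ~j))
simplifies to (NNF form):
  c | ~b | ~j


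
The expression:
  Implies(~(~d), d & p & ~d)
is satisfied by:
  {d: False}


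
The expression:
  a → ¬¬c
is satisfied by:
  {c: True, a: False}
  {a: False, c: False}
  {a: True, c: True}


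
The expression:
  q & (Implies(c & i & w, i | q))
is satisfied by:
  {q: True}


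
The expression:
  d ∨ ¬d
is always true.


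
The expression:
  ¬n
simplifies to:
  ¬n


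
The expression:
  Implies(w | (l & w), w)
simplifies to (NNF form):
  True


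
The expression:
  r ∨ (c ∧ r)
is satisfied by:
  {r: True}


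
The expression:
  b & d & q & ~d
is never true.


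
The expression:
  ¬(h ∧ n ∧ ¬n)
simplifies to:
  True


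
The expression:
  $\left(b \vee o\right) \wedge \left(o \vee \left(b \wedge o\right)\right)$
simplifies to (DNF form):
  $o$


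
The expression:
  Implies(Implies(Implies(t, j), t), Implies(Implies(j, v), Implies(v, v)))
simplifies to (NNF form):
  True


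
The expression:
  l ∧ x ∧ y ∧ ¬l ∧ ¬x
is never true.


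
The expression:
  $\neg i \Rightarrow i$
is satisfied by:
  {i: True}


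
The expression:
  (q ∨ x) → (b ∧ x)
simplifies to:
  (b ∧ x) ∨ (¬q ∧ ¬x)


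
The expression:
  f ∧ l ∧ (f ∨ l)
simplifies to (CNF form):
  f ∧ l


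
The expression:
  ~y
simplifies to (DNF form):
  ~y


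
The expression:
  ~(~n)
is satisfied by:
  {n: True}


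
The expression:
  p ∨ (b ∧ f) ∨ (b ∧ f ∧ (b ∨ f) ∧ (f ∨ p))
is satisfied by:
  {p: True, f: True, b: True}
  {p: True, f: True, b: False}
  {p: True, b: True, f: False}
  {p: True, b: False, f: False}
  {f: True, b: True, p: False}


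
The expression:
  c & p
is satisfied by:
  {c: True, p: True}


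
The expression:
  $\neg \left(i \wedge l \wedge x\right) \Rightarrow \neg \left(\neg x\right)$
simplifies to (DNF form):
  $x$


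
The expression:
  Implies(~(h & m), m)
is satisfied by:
  {m: True}


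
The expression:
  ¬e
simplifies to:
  ¬e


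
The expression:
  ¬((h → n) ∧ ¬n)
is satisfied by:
  {n: True, h: True}
  {n: True, h: False}
  {h: True, n: False}


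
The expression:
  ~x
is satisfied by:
  {x: False}


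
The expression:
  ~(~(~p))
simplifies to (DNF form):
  ~p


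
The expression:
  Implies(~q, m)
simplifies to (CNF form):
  m | q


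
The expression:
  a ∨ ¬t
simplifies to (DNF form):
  a ∨ ¬t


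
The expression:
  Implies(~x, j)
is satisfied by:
  {x: True, j: True}
  {x: True, j: False}
  {j: True, x: False}


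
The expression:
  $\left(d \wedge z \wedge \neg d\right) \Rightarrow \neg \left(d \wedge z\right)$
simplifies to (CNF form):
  $\text{True}$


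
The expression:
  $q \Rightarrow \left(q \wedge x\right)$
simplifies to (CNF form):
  $x \vee \neg q$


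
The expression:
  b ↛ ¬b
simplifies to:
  b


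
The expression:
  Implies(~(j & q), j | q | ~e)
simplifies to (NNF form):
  j | q | ~e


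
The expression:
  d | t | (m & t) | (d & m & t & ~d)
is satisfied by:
  {d: True, t: True}
  {d: True, t: False}
  {t: True, d: False}


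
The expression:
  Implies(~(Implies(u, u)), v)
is always true.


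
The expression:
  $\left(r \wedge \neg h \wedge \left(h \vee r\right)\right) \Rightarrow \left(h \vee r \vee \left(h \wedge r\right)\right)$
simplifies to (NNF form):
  $\text{True}$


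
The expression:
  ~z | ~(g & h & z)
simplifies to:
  ~g | ~h | ~z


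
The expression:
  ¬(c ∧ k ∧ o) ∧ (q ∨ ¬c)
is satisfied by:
  {q: True, k: False, c: False, o: False}
  {q: True, o: True, k: False, c: False}
  {q: True, k: True, c: False, o: False}
  {q: True, o: True, k: True, c: False}
  {o: False, k: False, c: False, q: False}
  {o: True, k: False, c: False, q: False}
  {k: True, o: False, c: False, q: False}
  {o: True, k: True, c: False, q: False}
  {c: True, q: True, o: False, k: False}
  {o: True, c: True, q: True, k: False}
  {c: True, q: True, k: True, o: False}


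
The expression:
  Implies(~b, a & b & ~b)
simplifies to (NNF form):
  b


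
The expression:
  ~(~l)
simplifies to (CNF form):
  l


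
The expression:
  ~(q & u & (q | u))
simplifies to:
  ~q | ~u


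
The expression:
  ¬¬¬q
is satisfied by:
  {q: False}


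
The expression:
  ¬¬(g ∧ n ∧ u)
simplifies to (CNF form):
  g ∧ n ∧ u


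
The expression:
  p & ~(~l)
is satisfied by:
  {p: True, l: True}


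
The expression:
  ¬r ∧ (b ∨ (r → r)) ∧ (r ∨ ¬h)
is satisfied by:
  {r: False, h: False}


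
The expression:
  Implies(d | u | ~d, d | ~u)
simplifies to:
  d | ~u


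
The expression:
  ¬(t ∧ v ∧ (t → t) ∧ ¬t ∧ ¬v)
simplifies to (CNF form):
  True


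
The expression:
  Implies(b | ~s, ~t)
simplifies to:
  ~t | (s & ~b)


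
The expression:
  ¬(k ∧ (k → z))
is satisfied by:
  {k: False, z: False}
  {z: True, k: False}
  {k: True, z: False}


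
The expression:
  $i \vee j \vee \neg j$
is always true.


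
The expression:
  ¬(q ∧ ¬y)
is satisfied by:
  {y: True, q: False}
  {q: False, y: False}
  {q: True, y: True}


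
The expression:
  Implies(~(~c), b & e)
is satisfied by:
  {b: True, e: True, c: False}
  {b: True, e: False, c: False}
  {e: True, b: False, c: False}
  {b: False, e: False, c: False}
  {b: True, c: True, e: True}


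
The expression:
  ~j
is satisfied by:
  {j: False}


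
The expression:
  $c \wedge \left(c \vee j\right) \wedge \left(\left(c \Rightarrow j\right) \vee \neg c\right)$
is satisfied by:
  {c: True, j: True}


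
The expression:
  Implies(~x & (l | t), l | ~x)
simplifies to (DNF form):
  True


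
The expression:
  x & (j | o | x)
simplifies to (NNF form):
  x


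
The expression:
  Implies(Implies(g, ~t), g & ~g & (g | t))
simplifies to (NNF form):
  g & t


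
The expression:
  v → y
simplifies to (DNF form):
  y ∨ ¬v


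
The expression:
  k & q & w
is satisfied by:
  {w: True, q: True, k: True}


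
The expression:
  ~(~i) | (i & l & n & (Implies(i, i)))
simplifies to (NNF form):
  i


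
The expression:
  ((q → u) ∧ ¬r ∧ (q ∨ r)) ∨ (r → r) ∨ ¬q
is always true.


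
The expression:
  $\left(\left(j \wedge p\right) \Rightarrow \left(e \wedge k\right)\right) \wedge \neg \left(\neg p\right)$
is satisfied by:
  {p: True, k: True, e: True, j: False}
  {p: True, k: True, e: False, j: False}
  {p: True, e: True, k: False, j: False}
  {p: True, e: False, k: False, j: False}
  {p: True, j: True, k: True, e: True}


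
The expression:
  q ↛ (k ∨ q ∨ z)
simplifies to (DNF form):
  False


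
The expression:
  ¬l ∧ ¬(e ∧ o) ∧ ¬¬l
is never true.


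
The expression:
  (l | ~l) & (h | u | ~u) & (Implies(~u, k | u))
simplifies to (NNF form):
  k | u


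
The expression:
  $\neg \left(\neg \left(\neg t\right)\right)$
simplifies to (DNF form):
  $\neg t$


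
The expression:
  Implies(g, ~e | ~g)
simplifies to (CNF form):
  ~e | ~g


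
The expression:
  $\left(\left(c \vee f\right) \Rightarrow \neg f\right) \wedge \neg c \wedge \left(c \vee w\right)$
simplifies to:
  $w \wedge \neg c \wedge \neg f$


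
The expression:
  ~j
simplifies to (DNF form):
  ~j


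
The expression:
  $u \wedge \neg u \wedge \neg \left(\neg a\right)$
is never true.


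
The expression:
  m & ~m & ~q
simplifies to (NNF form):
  False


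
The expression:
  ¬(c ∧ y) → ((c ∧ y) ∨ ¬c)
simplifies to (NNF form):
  y ∨ ¬c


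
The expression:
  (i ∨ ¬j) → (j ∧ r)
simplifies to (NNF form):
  j ∧ (r ∨ ¬i)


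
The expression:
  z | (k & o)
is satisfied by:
  {o: True, z: True, k: True}
  {o: True, z: True, k: False}
  {z: True, k: True, o: False}
  {z: True, k: False, o: False}
  {o: True, k: True, z: False}


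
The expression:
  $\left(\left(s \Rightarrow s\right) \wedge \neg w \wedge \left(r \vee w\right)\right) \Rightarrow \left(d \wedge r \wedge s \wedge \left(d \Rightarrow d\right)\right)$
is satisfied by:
  {s: True, w: True, d: True, r: False}
  {s: True, w: True, d: False, r: False}
  {w: True, d: True, s: False, r: False}
  {w: True, s: False, d: False, r: False}
  {s: True, d: True, w: False, r: False}
  {s: True, d: False, w: False, r: False}
  {d: True, s: False, w: False, r: False}
  {d: False, s: False, w: False, r: False}
  {r: True, s: True, w: True, d: True}
  {r: True, s: True, w: True, d: False}
  {r: True, w: True, d: True, s: False}
  {r: True, w: True, d: False, s: False}
  {r: True, s: True, d: True, w: False}


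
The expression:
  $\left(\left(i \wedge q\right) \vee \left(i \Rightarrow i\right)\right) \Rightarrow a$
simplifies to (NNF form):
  $a$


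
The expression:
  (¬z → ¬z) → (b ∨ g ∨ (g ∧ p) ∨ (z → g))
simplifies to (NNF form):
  b ∨ g ∨ ¬z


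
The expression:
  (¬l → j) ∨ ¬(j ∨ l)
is always true.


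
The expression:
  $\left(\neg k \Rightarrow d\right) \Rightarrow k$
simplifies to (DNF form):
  $k \vee \neg d$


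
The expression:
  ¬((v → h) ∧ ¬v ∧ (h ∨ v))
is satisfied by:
  {v: True, h: False}
  {h: False, v: False}
  {h: True, v: True}


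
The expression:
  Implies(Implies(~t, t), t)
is always true.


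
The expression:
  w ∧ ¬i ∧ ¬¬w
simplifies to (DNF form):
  w ∧ ¬i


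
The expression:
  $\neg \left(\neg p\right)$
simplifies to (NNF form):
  $p$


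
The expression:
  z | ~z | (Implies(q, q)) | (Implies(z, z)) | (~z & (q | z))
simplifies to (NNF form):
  True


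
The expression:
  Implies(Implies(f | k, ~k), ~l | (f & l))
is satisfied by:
  {k: True, f: True, l: False}
  {k: True, l: False, f: False}
  {f: True, l: False, k: False}
  {f: False, l: False, k: False}
  {k: True, f: True, l: True}
  {k: True, l: True, f: False}
  {f: True, l: True, k: False}


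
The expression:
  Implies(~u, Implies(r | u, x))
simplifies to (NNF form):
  u | x | ~r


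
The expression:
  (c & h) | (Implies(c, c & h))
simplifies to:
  h | ~c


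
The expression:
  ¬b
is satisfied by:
  {b: False}


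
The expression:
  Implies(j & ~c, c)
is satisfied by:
  {c: True, j: False}
  {j: False, c: False}
  {j: True, c: True}


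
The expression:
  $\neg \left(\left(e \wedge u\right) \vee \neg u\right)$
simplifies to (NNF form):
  $u \wedge \neg e$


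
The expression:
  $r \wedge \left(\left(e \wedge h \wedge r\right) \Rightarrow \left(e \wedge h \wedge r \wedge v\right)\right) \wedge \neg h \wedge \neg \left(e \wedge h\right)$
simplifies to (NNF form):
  $r \wedge \neg h$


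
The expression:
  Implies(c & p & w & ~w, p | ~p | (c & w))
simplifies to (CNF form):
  True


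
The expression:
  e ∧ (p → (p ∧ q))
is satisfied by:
  {e: True, q: True, p: False}
  {e: True, p: False, q: False}
  {e: True, q: True, p: True}


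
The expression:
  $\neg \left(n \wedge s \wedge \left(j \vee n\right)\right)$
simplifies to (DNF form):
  $\neg n \vee \neg s$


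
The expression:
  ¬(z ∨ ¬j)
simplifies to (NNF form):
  j ∧ ¬z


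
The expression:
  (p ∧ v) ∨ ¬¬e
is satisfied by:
  {e: True, p: True, v: True}
  {e: True, p: True, v: False}
  {e: True, v: True, p: False}
  {e: True, v: False, p: False}
  {p: True, v: True, e: False}


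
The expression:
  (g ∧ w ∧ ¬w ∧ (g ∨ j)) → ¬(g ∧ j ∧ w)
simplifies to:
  True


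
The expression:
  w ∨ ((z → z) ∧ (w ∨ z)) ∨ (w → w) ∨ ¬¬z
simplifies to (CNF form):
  True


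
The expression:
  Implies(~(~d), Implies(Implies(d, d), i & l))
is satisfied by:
  {i: True, l: True, d: False}
  {i: True, l: False, d: False}
  {l: True, i: False, d: False}
  {i: False, l: False, d: False}
  {i: True, d: True, l: True}


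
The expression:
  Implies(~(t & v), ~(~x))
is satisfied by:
  {x: True, t: True, v: True}
  {x: True, t: True, v: False}
  {x: True, v: True, t: False}
  {x: True, v: False, t: False}
  {t: True, v: True, x: False}


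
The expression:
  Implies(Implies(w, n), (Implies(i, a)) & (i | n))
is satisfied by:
  {a: True, w: True, n: False, i: False}
  {w: True, a: False, n: False, i: False}
  {a: True, i: True, w: True, n: False}
  {a: True, i: True, w: False, n: False}
  {i: True, w: True, a: False, n: False}
  {n: True, a: True, w: True, i: False}
  {n: True, a: True, i: False, w: False}
  {n: True, w: True, i: False, a: False}
  {n: True, i: False, w: False, a: False}
  {n: True, a: True, i: True, w: True}
  {n: True, a: True, i: True, w: False}


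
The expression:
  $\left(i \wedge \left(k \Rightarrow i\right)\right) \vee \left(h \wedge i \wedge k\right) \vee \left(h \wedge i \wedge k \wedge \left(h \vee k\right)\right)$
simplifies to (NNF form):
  $i$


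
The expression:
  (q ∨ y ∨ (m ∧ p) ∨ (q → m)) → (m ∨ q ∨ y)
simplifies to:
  m ∨ q ∨ y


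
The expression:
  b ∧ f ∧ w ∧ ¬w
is never true.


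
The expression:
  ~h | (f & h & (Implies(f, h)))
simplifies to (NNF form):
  f | ~h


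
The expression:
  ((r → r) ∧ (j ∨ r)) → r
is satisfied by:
  {r: True, j: False}
  {j: False, r: False}
  {j: True, r: True}


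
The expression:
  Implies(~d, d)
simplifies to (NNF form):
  d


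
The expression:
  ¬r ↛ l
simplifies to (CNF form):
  ¬l ∧ ¬r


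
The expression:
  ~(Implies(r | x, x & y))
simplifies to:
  (r & ~x) | (x & ~y)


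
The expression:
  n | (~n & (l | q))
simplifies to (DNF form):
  l | n | q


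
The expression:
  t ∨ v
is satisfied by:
  {t: True, v: True}
  {t: True, v: False}
  {v: True, t: False}


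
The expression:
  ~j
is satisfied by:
  {j: False}


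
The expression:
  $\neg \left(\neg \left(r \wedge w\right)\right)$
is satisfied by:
  {r: True, w: True}


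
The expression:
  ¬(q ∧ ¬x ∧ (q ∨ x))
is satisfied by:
  {x: True, q: False}
  {q: False, x: False}
  {q: True, x: True}


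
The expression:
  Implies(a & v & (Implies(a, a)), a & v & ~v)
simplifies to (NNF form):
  ~a | ~v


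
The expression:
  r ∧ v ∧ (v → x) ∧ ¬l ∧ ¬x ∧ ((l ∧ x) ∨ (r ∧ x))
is never true.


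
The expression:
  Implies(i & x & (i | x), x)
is always true.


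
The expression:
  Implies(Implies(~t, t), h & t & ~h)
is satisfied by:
  {t: False}


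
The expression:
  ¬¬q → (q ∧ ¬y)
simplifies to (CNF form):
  ¬q ∨ ¬y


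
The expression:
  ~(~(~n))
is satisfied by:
  {n: False}


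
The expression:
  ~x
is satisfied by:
  {x: False}


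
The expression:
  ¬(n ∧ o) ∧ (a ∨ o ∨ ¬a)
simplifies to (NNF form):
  ¬n ∨ ¬o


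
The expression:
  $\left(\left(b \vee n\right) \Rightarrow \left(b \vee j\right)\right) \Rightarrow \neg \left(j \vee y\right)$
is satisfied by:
  {n: True, j: False, y: False, b: False}
  {n: False, j: False, y: False, b: False}
  {b: True, n: True, j: False, y: False}
  {b: True, n: False, j: False, y: False}
  {y: True, n: True, j: False, b: False}


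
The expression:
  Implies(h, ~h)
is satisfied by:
  {h: False}


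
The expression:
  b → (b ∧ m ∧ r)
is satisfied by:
  {m: True, r: True, b: False}
  {m: True, r: False, b: False}
  {r: True, m: False, b: False}
  {m: False, r: False, b: False}
  {b: True, m: True, r: True}


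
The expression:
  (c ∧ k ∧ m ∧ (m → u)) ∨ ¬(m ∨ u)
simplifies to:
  (c ∨ ¬u) ∧ (k ∨ ¬u) ∧ (m ∨ ¬u) ∧ (u ∨ ¬m)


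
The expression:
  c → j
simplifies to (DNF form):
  j ∨ ¬c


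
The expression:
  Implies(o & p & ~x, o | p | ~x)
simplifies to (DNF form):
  True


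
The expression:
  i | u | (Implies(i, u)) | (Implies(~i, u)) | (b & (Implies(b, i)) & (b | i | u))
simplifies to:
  True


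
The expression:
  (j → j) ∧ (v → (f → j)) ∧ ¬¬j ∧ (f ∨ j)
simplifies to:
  j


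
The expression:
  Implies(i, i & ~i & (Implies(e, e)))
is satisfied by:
  {i: False}


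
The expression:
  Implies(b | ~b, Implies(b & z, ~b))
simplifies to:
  ~b | ~z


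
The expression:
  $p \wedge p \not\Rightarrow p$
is never true.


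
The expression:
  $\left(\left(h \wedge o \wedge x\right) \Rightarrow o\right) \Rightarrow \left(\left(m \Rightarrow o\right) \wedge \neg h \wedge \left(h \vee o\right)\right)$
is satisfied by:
  {o: True, h: False}


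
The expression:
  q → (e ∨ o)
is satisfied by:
  {o: True, e: True, q: False}
  {o: True, e: False, q: False}
  {e: True, o: False, q: False}
  {o: False, e: False, q: False}
  {o: True, q: True, e: True}
  {o: True, q: True, e: False}
  {q: True, e: True, o: False}


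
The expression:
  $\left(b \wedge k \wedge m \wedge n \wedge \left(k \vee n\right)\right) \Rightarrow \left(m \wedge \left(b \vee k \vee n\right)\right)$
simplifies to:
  $\text{True}$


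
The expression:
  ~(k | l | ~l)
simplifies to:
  False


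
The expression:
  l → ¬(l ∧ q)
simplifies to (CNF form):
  ¬l ∨ ¬q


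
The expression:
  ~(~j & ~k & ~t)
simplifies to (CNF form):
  j | k | t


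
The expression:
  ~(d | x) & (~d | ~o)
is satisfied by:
  {x: False, d: False}


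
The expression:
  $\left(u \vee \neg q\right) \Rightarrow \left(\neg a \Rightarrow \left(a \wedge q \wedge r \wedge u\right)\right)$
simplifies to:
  $a \vee \left(q \wedge \neg u\right)$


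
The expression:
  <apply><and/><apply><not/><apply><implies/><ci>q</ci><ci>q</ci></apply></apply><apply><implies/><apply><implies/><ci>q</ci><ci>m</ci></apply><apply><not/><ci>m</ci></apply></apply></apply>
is never true.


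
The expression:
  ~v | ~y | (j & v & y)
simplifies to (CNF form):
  j | ~v | ~y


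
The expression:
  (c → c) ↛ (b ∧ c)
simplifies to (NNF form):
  ¬b ∨ ¬c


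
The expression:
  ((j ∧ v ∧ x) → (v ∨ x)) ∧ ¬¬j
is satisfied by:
  {j: True}


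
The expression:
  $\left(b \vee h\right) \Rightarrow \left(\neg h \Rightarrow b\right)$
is always true.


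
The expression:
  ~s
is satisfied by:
  {s: False}


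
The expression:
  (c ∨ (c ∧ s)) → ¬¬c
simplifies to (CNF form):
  True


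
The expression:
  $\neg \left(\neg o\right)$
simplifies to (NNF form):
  $o$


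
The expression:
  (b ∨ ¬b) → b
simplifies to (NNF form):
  b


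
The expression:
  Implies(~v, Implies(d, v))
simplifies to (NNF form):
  v | ~d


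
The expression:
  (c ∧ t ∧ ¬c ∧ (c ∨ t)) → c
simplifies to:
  True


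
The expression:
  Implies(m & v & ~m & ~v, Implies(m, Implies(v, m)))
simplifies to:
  True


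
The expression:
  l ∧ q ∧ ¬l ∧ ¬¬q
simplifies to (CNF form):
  False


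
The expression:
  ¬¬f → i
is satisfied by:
  {i: True, f: False}
  {f: False, i: False}
  {f: True, i: True}


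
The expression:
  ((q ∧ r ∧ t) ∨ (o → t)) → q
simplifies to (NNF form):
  q ∨ (o ∧ ¬t)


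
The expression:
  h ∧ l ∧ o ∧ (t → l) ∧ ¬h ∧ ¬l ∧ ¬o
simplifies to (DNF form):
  False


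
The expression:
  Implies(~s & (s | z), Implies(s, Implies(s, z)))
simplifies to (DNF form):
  True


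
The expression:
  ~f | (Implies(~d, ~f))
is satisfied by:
  {d: True, f: False}
  {f: False, d: False}
  {f: True, d: True}


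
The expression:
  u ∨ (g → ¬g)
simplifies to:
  u ∨ ¬g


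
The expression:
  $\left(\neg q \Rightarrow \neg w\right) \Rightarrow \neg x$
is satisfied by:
  {w: True, q: False, x: False}
  {q: False, x: False, w: False}
  {w: True, q: True, x: False}
  {q: True, w: False, x: False}
  {x: True, w: True, q: False}


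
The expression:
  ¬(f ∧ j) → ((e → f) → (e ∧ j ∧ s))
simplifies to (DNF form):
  (e ∧ ¬f) ∨ (f ∧ j)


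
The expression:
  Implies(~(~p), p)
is always true.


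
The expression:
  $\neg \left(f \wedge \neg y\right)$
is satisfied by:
  {y: True, f: False}
  {f: False, y: False}
  {f: True, y: True}


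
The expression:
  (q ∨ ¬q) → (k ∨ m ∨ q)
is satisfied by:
  {k: True, q: True, m: True}
  {k: True, q: True, m: False}
  {k: True, m: True, q: False}
  {k: True, m: False, q: False}
  {q: True, m: True, k: False}
  {q: True, m: False, k: False}
  {m: True, q: False, k: False}


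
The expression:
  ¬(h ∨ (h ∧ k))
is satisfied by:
  {h: False}


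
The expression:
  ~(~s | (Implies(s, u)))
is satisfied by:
  {s: True, u: False}


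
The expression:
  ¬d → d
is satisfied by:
  {d: True}


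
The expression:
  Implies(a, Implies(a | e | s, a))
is always true.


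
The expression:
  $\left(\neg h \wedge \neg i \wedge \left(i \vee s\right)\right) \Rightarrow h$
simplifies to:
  $h \vee i \vee \neg s$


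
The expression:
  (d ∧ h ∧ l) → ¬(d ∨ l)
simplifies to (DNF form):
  ¬d ∨ ¬h ∨ ¬l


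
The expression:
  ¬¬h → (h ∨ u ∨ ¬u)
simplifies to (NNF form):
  True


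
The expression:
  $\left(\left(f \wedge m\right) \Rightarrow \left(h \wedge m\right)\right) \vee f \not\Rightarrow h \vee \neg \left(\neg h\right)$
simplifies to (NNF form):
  $\text{True}$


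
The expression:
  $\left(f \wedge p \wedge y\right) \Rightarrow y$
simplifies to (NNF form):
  $\text{True}$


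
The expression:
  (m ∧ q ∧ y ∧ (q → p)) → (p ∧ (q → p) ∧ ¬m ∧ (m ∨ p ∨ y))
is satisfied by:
  {p: False, m: False, q: False, y: False}
  {y: True, p: False, m: False, q: False}
  {q: True, p: False, m: False, y: False}
  {y: True, q: True, p: False, m: False}
  {m: True, y: False, p: False, q: False}
  {y: True, m: True, p: False, q: False}
  {q: True, m: True, y: False, p: False}
  {y: True, q: True, m: True, p: False}
  {p: True, q: False, m: False, y: False}
  {y: True, p: True, q: False, m: False}
  {q: True, p: True, y: False, m: False}
  {y: True, q: True, p: True, m: False}
  {m: True, p: True, q: False, y: False}
  {y: True, m: True, p: True, q: False}
  {q: True, m: True, p: True, y: False}


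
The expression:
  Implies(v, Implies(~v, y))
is always true.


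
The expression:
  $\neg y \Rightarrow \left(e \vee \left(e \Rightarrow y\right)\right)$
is always true.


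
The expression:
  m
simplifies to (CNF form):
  m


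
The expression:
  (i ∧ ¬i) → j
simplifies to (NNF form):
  True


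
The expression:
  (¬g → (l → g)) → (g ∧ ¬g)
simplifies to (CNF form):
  l ∧ ¬g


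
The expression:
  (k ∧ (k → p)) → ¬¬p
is always true.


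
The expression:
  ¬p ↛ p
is always true.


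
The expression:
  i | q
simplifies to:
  i | q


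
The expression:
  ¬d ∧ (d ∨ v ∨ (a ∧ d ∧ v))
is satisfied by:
  {v: True, d: False}


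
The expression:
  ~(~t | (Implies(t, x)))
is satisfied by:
  {t: True, x: False}


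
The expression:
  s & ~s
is never true.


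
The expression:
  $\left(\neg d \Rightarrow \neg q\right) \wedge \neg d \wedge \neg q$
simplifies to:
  $\neg d \wedge \neg q$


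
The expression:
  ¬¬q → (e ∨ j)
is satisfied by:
  {e: True, j: True, q: False}
  {e: True, j: False, q: False}
  {j: True, e: False, q: False}
  {e: False, j: False, q: False}
  {q: True, e: True, j: True}
  {q: True, e: True, j: False}
  {q: True, j: True, e: False}


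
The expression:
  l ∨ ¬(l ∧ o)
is always true.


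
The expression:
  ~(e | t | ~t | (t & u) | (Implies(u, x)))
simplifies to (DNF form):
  False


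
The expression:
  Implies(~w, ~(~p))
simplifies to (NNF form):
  p | w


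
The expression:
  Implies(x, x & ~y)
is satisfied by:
  {y: False, x: False}
  {x: True, y: False}
  {y: True, x: False}


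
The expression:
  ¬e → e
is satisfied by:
  {e: True}


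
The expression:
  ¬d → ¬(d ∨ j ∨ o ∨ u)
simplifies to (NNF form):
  d ∨ (¬j ∧ ¬o ∧ ¬u)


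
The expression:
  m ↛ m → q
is always true.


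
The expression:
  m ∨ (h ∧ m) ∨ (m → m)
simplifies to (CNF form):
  True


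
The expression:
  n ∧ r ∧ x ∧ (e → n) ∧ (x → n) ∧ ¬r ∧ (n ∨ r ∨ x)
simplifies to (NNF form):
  False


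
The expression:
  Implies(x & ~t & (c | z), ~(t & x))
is always true.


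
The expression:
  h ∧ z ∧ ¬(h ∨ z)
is never true.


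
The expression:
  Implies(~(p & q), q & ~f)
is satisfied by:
  {p: True, q: True, f: False}
  {q: True, f: False, p: False}
  {f: True, p: True, q: True}


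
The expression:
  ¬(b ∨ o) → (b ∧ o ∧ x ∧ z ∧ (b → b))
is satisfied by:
  {b: True, o: True}
  {b: True, o: False}
  {o: True, b: False}


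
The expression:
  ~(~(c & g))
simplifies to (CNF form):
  c & g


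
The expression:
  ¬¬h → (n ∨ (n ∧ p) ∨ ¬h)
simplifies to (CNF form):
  n ∨ ¬h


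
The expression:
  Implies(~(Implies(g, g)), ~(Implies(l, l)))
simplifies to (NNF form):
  True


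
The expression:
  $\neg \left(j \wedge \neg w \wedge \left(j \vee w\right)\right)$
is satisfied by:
  {w: True, j: False}
  {j: False, w: False}
  {j: True, w: True}


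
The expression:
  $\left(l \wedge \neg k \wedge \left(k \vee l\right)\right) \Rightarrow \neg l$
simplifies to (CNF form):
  $k \vee \neg l$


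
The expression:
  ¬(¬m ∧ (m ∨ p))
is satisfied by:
  {m: True, p: False}
  {p: False, m: False}
  {p: True, m: True}


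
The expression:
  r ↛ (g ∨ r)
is never true.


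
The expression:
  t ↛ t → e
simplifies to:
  True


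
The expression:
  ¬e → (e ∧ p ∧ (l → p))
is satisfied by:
  {e: True}


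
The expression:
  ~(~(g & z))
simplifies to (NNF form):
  g & z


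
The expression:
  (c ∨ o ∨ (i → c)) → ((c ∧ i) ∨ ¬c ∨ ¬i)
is always true.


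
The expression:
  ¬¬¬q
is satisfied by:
  {q: False}


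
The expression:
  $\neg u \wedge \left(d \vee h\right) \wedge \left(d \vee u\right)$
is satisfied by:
  {d: True, u: False}


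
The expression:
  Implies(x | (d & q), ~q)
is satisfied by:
  {d: False, q: False, x: False}
  {x: True, d: False, q: False}
  {d: True, x: False, q: False}
  {x: True, d: True, q: False}
  {q: True, x: False, d: False}


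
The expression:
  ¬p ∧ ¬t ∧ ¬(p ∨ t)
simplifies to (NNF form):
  ¬p ∧ ¬t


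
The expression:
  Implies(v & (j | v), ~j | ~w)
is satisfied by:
  {w: False, v: False, j: False}
  {j: True, w: False, v: False}
  {v: True, w: False, j: False}
  {j: True, v: True, w: False}
  {w: True, j: False, v: False}
  {j: True, w: True, v: False}
  {v: True, w: True, j: False}


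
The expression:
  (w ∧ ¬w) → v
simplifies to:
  True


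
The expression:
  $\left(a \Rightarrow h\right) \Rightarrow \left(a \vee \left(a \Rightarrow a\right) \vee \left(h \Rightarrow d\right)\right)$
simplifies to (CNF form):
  $\text{True}$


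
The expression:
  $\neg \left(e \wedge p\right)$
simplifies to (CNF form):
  $\neg e \vee \neg p$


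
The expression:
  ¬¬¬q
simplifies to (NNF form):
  ¬q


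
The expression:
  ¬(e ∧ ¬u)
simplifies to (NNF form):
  u ∨ ¬e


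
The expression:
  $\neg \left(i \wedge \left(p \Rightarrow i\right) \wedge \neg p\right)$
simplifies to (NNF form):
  $p \vee \neg i$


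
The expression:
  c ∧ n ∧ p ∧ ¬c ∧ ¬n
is never true.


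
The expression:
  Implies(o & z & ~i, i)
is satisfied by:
  {i: True, o: False, z: False}
  {o: False, z: False, i: False}
  {i: True, z: True, o: False}
  {z: True, o: False, i: False}
  {i: True, o: True, z: False}
  {o: True, i: False, z: False}
  {i: True, z: True, o: True}


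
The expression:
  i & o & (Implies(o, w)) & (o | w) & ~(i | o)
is never true.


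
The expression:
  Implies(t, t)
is always true.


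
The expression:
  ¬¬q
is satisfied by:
  {q: True}


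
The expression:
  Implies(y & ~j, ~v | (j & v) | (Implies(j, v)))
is always true.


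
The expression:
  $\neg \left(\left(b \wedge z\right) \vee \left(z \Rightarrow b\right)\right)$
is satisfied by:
  {z: True, b: False}


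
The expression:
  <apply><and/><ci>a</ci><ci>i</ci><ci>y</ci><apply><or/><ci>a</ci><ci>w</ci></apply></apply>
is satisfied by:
  {a: True, i: True, y: True}


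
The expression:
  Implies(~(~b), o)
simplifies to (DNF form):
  o | ~b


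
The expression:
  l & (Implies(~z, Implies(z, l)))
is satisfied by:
  {l: True}


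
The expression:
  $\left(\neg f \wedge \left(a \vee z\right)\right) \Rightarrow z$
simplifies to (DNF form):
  $f \vee z \vee \neg a$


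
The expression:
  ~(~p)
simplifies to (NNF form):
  p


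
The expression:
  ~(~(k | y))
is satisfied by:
  {y: True, k: True}
  {y: True, k: False}
  {k: True, y: False}


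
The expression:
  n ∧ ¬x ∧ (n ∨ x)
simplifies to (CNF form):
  n ∧ ¬x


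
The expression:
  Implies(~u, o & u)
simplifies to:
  u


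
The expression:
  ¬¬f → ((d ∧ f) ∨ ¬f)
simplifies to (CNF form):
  d ∨ ¬f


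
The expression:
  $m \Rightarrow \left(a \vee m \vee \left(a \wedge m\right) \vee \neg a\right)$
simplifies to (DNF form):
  $\text{True}$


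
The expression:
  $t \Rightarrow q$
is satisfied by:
  {q: True, t: False}
  {t: False, q: False}
  {t: True, q: True}


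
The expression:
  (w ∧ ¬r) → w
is always true.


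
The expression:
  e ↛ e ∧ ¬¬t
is never true.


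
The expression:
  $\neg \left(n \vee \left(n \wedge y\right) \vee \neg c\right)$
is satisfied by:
  {c: True, n: False}


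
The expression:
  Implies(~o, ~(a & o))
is always true.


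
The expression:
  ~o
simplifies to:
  ~o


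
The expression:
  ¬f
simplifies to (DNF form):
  ¬f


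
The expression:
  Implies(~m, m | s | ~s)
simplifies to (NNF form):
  True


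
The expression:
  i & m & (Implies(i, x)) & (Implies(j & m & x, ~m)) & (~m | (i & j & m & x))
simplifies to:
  False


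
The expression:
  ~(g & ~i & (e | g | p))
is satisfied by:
  {i: True, g: False}
  {g: False, i: False}
  {g: True, i: True}


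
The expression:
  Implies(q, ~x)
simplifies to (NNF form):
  ~q | ~x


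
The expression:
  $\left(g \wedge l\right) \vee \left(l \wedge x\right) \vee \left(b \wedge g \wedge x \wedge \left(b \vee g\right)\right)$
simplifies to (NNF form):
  $\left(b \vee l\right) \wedge \left(g \vee l\right) \wedge \left(g \vee x\right) \wedge \left(l \vee x\right)$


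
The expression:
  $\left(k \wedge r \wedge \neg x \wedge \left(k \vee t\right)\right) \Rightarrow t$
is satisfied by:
  {x: True, t: True, k: False, r: False}
  {x: True, k: False, t: False, r: False}
  {t: True, x: False, k: False, r: False}
  {x: False, k: False, t: False, r: False}
  {r: True, x: True, t: True, k: False}
  {r: True, x: True, k: False, t: False}
  {r: True, t: True, x: False, k: False}
  {r: True, x: False, k: False, t: False}
  {x: True, k: True, t: True, r: False}
  {x: True, k: True, r: False, t: False}
  {k: True, t: True, r: False, x: False}
  {k: True, r: False, t: False, x: False}
  {x: True, k: True, r: True, t: True}
  {x: True, k: True, r: True, t: False}
  {k: True, r: True, t: True, x: False}


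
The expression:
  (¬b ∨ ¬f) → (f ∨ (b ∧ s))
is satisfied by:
  {b: True, f: True, s: True}
  {b: True, f: True, s: False}
  {f: True, s: True, b: False}
  {f: True, s: False, b: False}
  {b: True, s: True, f: False}


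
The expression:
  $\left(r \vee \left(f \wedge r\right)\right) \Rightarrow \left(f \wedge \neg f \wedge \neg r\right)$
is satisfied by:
  {r: False}


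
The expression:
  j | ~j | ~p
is always true.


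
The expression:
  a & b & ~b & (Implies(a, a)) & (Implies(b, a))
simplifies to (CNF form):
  False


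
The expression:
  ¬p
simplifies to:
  ¬p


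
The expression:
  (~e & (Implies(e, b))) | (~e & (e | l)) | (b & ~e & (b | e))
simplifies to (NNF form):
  ~e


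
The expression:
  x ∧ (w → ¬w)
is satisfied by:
  {x: True, w: False}


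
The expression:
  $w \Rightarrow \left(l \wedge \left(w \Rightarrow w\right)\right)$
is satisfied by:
  {l: True, w: False}
  {w: False, l: False}
  {w: True, l: True}


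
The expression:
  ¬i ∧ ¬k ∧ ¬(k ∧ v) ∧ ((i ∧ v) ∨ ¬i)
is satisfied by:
  {i: False, k: False}


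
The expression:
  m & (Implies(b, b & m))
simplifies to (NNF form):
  m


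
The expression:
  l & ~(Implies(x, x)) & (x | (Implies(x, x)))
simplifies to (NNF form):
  False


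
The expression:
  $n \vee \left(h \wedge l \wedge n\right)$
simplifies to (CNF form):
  $n$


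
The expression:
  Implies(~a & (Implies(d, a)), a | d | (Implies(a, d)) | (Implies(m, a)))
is always true.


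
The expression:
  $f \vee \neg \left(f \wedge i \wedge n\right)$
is always true.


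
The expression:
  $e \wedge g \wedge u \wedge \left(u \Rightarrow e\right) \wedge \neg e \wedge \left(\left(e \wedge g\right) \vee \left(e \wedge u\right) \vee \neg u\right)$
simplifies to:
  $\text{False}$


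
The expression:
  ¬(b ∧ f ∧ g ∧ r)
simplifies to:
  ¬b ∨ ¬f ∨ ¬g ∨ ¬r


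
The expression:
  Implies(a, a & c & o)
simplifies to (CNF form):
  (c | ~a) & (o | ~a)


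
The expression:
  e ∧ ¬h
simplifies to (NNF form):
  e ∧ ¬h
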